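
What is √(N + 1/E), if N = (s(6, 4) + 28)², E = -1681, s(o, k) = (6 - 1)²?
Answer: 2*√1180482/41 ≈ 53.000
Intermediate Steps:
s(o, k) = 25 (s(o, k) = 5² = 25)
N = 2809 (N = (25 + 28)² = 53² = 2809)
√(N + 1/E) = √(2809 + 1/(-1681)) = √(2809 - 1/1681) = √(4721928/1681) = 2*√1180482/41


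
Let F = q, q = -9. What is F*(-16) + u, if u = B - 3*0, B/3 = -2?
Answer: 138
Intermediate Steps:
B = -6 (B = 3*(-2) = -6)
u = -6 (u = -6 - 3*0 = -6 + 0 = -6)
F = -9
F*(-16) + u = -9*(-16) - 6 = 144 - 6 = 138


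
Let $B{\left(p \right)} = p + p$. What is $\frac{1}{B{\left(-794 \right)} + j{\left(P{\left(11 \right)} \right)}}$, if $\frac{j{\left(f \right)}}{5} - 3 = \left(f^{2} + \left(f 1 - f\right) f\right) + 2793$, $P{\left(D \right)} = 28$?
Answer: $\frac{1}{16312} \approx 6.1305 \cdot 10^{-5}$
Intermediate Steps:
$B{\left(p \right)} = 2 p$
$j{\left(f \right)} = 13980 + 5 f^{2}$ ($j{\left(f \right)} = 15 + 5 \left(\left(f^{2} + \left(f 1 - f\right) f\right) + 2793\right) = 15 + 5 \left(\left(f^{2} + \left(f - f\right) f\right) + 2793\right) = 15 + 5 \left(\left(f^{2} + 0 f\right) + 2793\right) = 15 + 5 \left(\left(f^{2} + 0\right) + 2793\right) = 15 + 5 \left(f^{2} + 2793\right) = 15 + 5 \left(2793 + f^{2}\right) = 15 + \left(13965 + 5 f^{2}\right) = 13980 + 5 f^{2}$)
$\frac{1}{B{\left(-794 \right)} + j{\left(P{\left(11 \right)} \right)}} = \frac{1}{2 \left(-794\right) + \left(13980 + 5 \cdot 28^{2}\right)} = \frac{1}{-1588 + \left(13980 + 5 \cdot 784\right)} = \frac{1}{-1588 + \left(13980 + 3920\right)} = \frac{1}{-1588 + 17900} = \frac{1}{16312}$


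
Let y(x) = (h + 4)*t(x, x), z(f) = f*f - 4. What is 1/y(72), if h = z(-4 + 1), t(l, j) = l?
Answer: 1/648 ≈ 0.0015432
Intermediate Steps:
z(f) = -4 + f² (z(f) = f² - 4 = -4 + f²)
h = 5 (h = -4 + (-4 + 1)² = -4 + (-3)² = -4 + 9 = 5)
y(x) = 9*x (y(x) = (5 + 4)*x = 9*x)
1/y(72) = 1/(9*72) = 1/648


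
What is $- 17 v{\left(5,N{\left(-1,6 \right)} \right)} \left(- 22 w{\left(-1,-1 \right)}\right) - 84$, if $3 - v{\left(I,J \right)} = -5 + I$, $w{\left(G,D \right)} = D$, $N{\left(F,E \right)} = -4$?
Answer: $-1206$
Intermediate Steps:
$v{\left(I,J \right)} = 8 - I$ ($v{\left(I,J \right)} = 3 - \left(-5 + I\right) = 8 - I$)
$- 17 v{\left(5,N{\left(-1,6 \right)} \right)} \left(- 22 w{\left(-1,-1 \right)}\right) - 84 = - 17 \left(8 - 5\right) \left(\left(-22\right) \left(-1\right)\right) - 84 = - 17 \left(8 - 5\right) 22 - 84 = \left(-17\right) 3 \cdot 22 - 84 = \left(-51\right) 22 - 84 = -1122 - 84 = -1206$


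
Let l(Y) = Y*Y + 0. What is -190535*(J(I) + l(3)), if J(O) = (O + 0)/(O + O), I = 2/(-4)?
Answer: -3620165/2 ≈ -1.8101e+6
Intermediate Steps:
I = -1/2 (I = 2*(-1/4) = -1/2 ≈ -0.50000)
l(Y) = Y**2 (l(Y) = Y**2 + 0 = Y**2)
J(O) = 1/2 (J(O) = O/((2*O)) = O*(1/(2*O)) = 1/2)
-190535*(J(I) + l(3)) = -190535*(1/2 + 3**2) = -190535*(1/2 + 9) = -190535*19/2 = -3620165/2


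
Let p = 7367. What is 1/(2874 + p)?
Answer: 1/10241 ≈ 9.7647e-5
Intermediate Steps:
1/(2874 + p) = 1/(2874 + 7367) = 1/10241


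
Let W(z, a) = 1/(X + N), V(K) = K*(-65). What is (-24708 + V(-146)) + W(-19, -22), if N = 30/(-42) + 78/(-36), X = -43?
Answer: -29325128/1927 ≈ -15218.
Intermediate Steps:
N = -121/42 (N = 30*(-1/42) + 78*(-1/36) = -5/7 - 13/6 = -121/42 ≈ -2.8810)
V(K) = -65*K
W(z, a) = -42/1927 (W(z, a) = 1/(-43 - 121/42) = 1/(-1927/42) = -42/1927)
(-24708 + V(-146)) + W(-19, -22) = (-24708 - 65*(-146)) - 42/1927 = (-24708 + 9490) - 42/1927 = -15218 - 42/1927 = -29325128/1927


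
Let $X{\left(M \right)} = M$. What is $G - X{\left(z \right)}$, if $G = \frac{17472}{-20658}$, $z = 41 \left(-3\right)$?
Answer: $\frac{420577}{3443} \approx 122.15$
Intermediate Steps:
$z = -123$
$G = - \frac{2912}{3443}$ ($G = 17472 \left(- \frac{1}{20658}\right) = - \frac{2912}{3443} \approx -0.84577$)
$G - X{\left(z \right)} = - \frac{2912}{3443} - -123 = - \frac{2912}{3443} + 123 = \frac{420577}{3443}$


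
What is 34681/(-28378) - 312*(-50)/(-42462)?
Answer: -45602891/28690158 ≈ -1.5895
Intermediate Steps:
34681/(-28378) - 312*(-50)/(-42462) = 34681*(-1/28378) + 15600*(-1/42462) = -34681/28378 - 2600/7077 = -45602891/28690158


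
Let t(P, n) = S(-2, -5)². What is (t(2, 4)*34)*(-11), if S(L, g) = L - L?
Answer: 0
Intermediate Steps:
S(L, g) = 0
t(P, n) = 0 (t(P, n) = 0² = 0)
(t(2, 4)*34)*(-11) = (0*34)*(-11) = 0*(-11) = 0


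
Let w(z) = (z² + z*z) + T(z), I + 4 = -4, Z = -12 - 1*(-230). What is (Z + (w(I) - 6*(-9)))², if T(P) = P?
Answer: 153664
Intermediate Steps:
Z = 218 (Z = -12 + 230 = 218)
I = -8 (I = -4 - 4 = -8)
w(z) = z + 2*z² (w(z) = (z² + z*z) + z = (z² + z²) + z = 2*z² + z = z + 2*z²)
(Z + (w(I) - 6*(-9)))² = (218 + (-8*(1 + 2*(-8)) - 6*(-9)))² = (218 + (-8*(1 - 16) + 54))² = (218 + (-8*(-15) + 54))² = (218 + (120 + 54))² = (218 + 174)² = 392² = 153664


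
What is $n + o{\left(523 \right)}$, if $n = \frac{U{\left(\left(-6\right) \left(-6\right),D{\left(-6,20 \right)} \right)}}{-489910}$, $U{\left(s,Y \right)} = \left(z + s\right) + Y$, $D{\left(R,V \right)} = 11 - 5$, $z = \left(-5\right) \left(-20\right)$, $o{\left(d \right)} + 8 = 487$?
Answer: $\frac{117333374}{244955} \approx 479.0$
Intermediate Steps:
$o{\left(d \right)} = 479$ ($o{\left(d \right)} = -8 + 487 = 479$)
$z = 100$
$D{\left(R,V \right)} = 6$
$U{\left(s,Y \right)} = 100 + Y + s$ ($U{\left(s,Y \right)} = \left(100 + s\right) + Y = 100 + Y + s$)
$n = - \frac{71}{244955}$ ($n = \frac{100 + 6 - -36}{-489910} = \left(100 + 6 + 36\right) \left(- \frac{1}{489910}\right) = 142 \left(- \frac{1}{489910}\right) = - \frac{71}{244955} \approx -0.00028985$)
$n + o{\left(523 \right)} = - \frac{71}{244955} + 479 = \frac{117333374}{244955}$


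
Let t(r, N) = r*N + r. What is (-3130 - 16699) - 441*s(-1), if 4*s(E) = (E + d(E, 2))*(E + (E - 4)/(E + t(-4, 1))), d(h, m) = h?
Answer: -19927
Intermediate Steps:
t(r, N) = r + N*r (t(r, N) = N*r + r = r + N*r)
s(E) = E*(E + (-4 + E)/(-8 + E))/2 (s(E) = ((E + E)*(E + (E - 4)/(E - 4*(1 + 1))))/4 = ((2*E)*(E + (-4 + E)/(E - 4*2)))/4 = ((2*E)*(E + (-4 + E)/(E - 8)))/4 = ((2*E)*(E + (-4 + E)/(-8 + E)))/4 = (2*E*(E + (-4 + E)/(-8 + E)))/4 = E*(E + (-4 + E)/(-8 + E))/2)
(-3130 - 16699) - 441*s(-1) = (-3130 - 16699) - 441*(-1)*(-4 + (-1)² - 7*(-1))/(2*(-8 - 1)) = -19829 - 441*(-1)*(-4 + 1 + 7)/(2*(-9)) = -19829 - 441*(-1)*(-1)*4/(2*9) = -19829 - 441*2/9 = -19829 - 98 = -19927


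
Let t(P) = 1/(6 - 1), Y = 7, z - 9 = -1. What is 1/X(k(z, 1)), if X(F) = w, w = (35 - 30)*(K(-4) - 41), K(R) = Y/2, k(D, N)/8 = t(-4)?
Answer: -2/375 ≈ -0.0053333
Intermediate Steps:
z = 8 (z = 9 - 1 = 8)
t(P) = ⅕ (t(P) = 1/5 = ⅕)
k(D, N) = 8/5 (k(D, N) = 8*(⅕) = 8/5)
K(R) = 7/2
w = -375/2 (w = (35 - 30)*(7/2 - 41) = 5*(-75/2) = -375/2 ≈ -187.50)
X(F) = -375/2
1/X(k(z, 1)) = 1/(-375/2) = -2/375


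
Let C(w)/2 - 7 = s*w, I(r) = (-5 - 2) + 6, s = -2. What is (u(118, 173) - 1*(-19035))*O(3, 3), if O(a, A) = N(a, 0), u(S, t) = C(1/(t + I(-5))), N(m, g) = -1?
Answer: -819106/43 ≈ -19049.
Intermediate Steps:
I(r) = -1 (I(r) = -7 + 6 = -1)
C(w) = 14 - 4*w (C(w) = 14 + 2*(-2*w) = 14 - 4*w)
u(S, t) = 14 - 4/(-1 + t) (u(S, t) = 14 - 4/(t - 1) = 14 - 4/(-1 + t))
O(a, A) = -1
(u(118, 173) - 1*(-19035))*O(3, 3) = (2*(-9 + 7*173)/(-1 + 173) - 1*(-19035))*(-1) = (2*(-9 + 1211)/172 + 19035)*(-1) = (2*(1/172)*1202 + 19035)*(-1) = (601/43 + 19035)*(-1) = (819106/43)*(-1) = -819106/43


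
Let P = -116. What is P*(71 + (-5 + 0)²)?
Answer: -11136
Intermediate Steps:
P*(71 + (-5 + 0)²) = -116*(71 + (-5 + 0)²) = -116*(71 + (-5)²) = -116*(71 + 25) = -116*96 = -11136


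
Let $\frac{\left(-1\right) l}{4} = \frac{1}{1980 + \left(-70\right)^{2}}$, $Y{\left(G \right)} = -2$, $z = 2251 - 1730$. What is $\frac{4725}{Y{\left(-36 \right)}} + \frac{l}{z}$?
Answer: $- \frac{2117083501}{896120} \approx -2362.5$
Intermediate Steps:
$z = 521$ ($z = 2251 - 1730 = 521$)
$l = - \frac{1}{1720}$ ($l = - \frac{4}{1980 + \left(-70\right)^{2}} = - \frac{4}{1980 + 4900} = - \frac{4}{6880} = \left(-4\right) \frac{1}{6880} = - \frac{1}{1720} \approx -0.00058139$)
$\frac{4725}{Y{\left(-36 \right)}} + \frac{l}{z} = \frac{4725}{-2} - \frac{1}{1720 \cdot 521} = 4725 \left(- \frac{1}{2}\right) - \frac{1}{896120} = - \frac{4725}{2} - \frac{1}{896120} = - \frac{2117083501}{896120}$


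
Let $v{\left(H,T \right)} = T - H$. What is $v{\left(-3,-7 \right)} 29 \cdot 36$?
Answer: $-4176$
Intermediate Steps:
$v{\left(-3,-7 \right)} 29 \cdot 36 = \left(-7 - -3\right) 29 \cdot 36 = \left(-7 + 3\right) 29 \cdot 36 = \left(-4\right) 29 \cdot 36 = \left(-116\right) 36 = -4176$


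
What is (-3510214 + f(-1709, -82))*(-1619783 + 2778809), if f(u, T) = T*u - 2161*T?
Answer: -3700623980724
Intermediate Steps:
f(u, T) = -2161*T + T*u
(-3510214 + f(-1709, -82))*(-1619783 + 2778809) = (-3510214 - 82*(-2161 - 1709))*(-1619783 + 2778809) = (-3510214 - 82*(-3870))*1159026 = (-3510214 + 317340)*1159026 = -3192874*1159026 = -3700623980724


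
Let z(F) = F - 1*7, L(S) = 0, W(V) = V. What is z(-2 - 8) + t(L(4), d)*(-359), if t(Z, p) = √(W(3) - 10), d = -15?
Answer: -17 - 359*I*√7 ≈ -17.0 - 949.83*I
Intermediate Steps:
t(Z, p) = I*√7 (t(Z, p) = √(3 - 10) = √(-7) = I*√7)
z(F) = -7 + F (z(F) = F - 7 = -7 + F)
z(-2 - 8) + t(L(4), d)*(-359) = (-7 + (-2 - 8)) + (I*√7)*(-359) = (-7 - 10) - 359*I*√7 = -17 - 359*I*√7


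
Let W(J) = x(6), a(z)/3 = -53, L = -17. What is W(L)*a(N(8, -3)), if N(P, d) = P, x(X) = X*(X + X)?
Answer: -11448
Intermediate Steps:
x(X) = 2*X**2 (x(X) = X*(2*X) = 2*X**2)
a(z) = -159 (a(z) = 3*(-53) = -159)
W(J) = 72 (W(J) = 2*6**2 = 2*36 = 72)
W(L)*a(N(8, -3)) = 72*(-159) = -11448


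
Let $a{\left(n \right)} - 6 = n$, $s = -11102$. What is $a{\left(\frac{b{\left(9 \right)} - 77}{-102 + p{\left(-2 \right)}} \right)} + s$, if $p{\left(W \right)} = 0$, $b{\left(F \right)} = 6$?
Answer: $- \frac{1131721}{102} \approx -11095.0$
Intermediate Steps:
$a{\left(n \right)} = 6 + n$
$a{\left(\frac{b{\left(9 \right)} - 77}{-102 + p{\left(-2 \right)}} \right)} + s = \left(6 + \frac{6 - 77}{-102 + 0}\right) - 11102 = \left(6 - \frac{71}{-102}\right) - 11102 = \left(6 - - \frac{71}{102}\right) - 11102 = \left(6 + \frac{71}{102}\right) - 11102 = \frac{683}{102} - 11102 = - \frac{1131721}{102}$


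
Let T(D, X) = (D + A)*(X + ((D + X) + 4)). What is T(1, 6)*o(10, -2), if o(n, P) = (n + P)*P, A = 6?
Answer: -1904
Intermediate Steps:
o(n, P) = P*(P + n) (o(n, P) = (P + n)*P = P*(P + n))
T(D, X) = (6 + D)*(4 + D + 2*X) (T(D, X) = (D + 6)*(X + ((D + X) + 4)) = (6 + D)*(X + (4 + D + X)) = (6 + D)*(4 + D + 2*X))
T(1, 6)*o(10, -2) = (24 + 1² + 10*1 + 12*6 + 2*1*6)*(-2*(-2 + 10)) = (24 + 1 + 10 + 72 + 12)*(-2*8) = 119*(-16) = -1904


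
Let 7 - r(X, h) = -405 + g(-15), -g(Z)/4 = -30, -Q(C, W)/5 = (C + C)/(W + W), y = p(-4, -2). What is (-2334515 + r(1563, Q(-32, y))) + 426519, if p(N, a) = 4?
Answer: -1907704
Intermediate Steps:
y = 4
Q(C, W) = -5*C/W (Q(C, W) = -5*(C + C)/(W + W) = -5*2*C/(2*W) = -5*2*C*1/(2*W) = -5*C/W)
g(Z) = 120 (g(Z) = -4*(-30) = 120)
r(X, h) = 292 (r(X, h) = 7 - (-405 + 120) = 7 - 1*(-285) = 7 + 285 = 292)
(-2334515 + r(1563, Q(-32, y))) + 426519 = (-2334515 + 292) + 426519 = -2334223 + 426519 = -1907704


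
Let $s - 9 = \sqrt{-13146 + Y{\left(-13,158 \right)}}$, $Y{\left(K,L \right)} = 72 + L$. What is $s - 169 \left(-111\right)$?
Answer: $18768 + 2 i \sqrt{3229} \approx 18768.0 + 113.65 i$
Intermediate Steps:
$s = 9 + 2 i \sqrt{3229}$ ($s = 9 + \sqrt{-13146 + \left(72 + 158\right)} = 9 + \sqrt{-13146 + 230} = 9 + \sqrt{-12916} = 9 + 2 i \sqrt{3229} \approx 9.0 + 113.65 i$)
$s - 169 \left(-111\right) = \left(9 + 2 i \sqrt{3229}\right) - 169 \left(-111\right) = \left(9 + 2 i \sqrt{3229}\right) - -18759 = \left(9 + 2 i \sqrt{3229}\right) + 18759 = 18768 + 2 i \sqrt{3229}$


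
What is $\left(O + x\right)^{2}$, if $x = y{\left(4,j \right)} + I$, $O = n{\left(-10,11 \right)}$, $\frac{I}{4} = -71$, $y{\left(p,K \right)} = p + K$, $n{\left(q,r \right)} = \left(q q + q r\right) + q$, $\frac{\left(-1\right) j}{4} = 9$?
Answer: $112896$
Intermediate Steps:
$j = -36$ ($j = \left(-4\right) 9 = -36$)
$n{\left(q,r \right)} = q + q^{2} + q r$ ($n{\left(q,r \right)} = \left(q^{2} + q r\right) + q = q + q^{2} + q r$)
$y{\left(p,K \right)} = K + p$
$I = -284$ ($I = 4 \left(-71\right) = -284$)
$O = -20$ ($O = - 10 \left(1 - 10 + 11\right) = \left(-10\right) 2 = -20$)
$x = -316$ ($x = \left(-36 + 4\right) - 284 = -32 - 284 = -316$)
$\left(O + x\right)^{2} = \left(-20 - 316\right)^{2} = \left(-336\right)^{2} = 112896$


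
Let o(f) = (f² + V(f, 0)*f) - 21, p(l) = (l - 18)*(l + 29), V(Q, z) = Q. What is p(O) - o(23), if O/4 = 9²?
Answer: 106981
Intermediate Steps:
O = 324 (O = 4*9² = 4*81 = 324)
p(l) = (-18 + l)*(29 + l)
o(f) = -21 + 2*f² (o(f) = (f² + f*f) - 21 = (f² + f²) - 21 = 2*f² - 21 = -21 + 2*f²)
p(O) - o(23) = (-522 + 324² + 11*324) - (-21 + 2*23²) = (-522 + 104976 + 3564) - (-21 + 2*529) = 108018 - (-21 + 1058) = 108018 - 1*1037 = 108018 - 1037 = 106981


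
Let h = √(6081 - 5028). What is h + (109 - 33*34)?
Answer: -1013 + 9*√13 ≈ -980.55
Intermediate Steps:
h = 9*√13 (h = √1053 = 9*√13 ≈ 32.450)
h + (109 - 33*34) = 9*√13 + (109 - 33*34) = 9*√13 + (109 - 1122) = 9*√13 - 1013 = -1013 + 9*√13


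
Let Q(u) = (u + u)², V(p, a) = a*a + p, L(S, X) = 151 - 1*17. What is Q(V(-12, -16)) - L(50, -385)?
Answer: 238010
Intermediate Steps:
L(S, X) = 134 (L(S, X) = 151 - 17 = 134)
V(p, a) = p + a² (V(p, a) = a² + p = p + a²)
Q(u) = 4*u² (Q(u) = (2*u)² = 4*u²)
Q(V(-12, -16)) - L(50, -385) = 4*(-12 + (-16)²)² - 1*134 = 4*(-12 + 256)² - 134 = 4*244² - 134 = 4*59536 - 134 = 238144 - 134 = 238010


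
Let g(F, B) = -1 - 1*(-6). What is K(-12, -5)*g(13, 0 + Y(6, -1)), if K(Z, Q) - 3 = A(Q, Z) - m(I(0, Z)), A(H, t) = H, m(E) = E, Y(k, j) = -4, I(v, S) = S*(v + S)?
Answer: -730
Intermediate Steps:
I(v, S) = S*(S + v)
K(Z, Q) = 3 + Q - Z**2 (K(Z, Q) = 3 + (Q - Z*(Z + 0)) = 3 + (Q - Z*Z) = 3 + (Q - Z**2) = 3 + Q - Z**2)
g(F, B) = 5 (g(F, B) = -1 + 6 = 5)
K(-12, -5)*g(13, 0 + Y(6, -1)) = (3 - 5 - 1*(-12)**2)*5 = (3 - 5 - 1*144)*5 = (3 - 5 - 144)*5 = -146*5 = -730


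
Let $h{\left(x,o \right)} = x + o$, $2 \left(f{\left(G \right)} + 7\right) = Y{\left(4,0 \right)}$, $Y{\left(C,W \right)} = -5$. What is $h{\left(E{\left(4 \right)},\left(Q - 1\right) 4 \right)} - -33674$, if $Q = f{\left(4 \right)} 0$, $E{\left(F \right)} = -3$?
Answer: $33667$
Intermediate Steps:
$f{\left(G \right)} = - \frac{19}{2}$ ($f{\left(G \right)} = -7 + \frac{1}{2} \left(-5\right) = -7 - \frac{5}{2} = - \frac{19}{2}$)
$Q = 0$ ($Q = \left(- \frac{19}{2}\right) 0 = 0$)
$h{\left(x,o \right)} = o + x$
$h{\left(E{\left(4 \right)},\left(Q - 1\right) 4 \right)} - -33674 = \left(\left(0 - 1\right) 4 - 3\right) - -33674 = \left(\left(-1\right) 4 - 3\right) + 33674 = \left(-4 - 3\right) + 33674 = -7 + 33674 = 33667$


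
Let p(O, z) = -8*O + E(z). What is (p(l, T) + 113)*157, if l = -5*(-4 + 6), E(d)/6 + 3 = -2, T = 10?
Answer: 25591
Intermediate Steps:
E(d) = -30 (E(d) = -18 + 6*(-2) = -18 - 12 = -30)
l = -10 (l = -5*2 = -10)
p(O, z) = -30 - 8*O (p(O, z) = -8*O - 30 = -30 - 8*O)
(p(l, T) + 113)*157 = ((-30 - 8*(-10)) + 113)*157 = ((-30 + 80) + 113)*157 = (50 + 113)*157 = 163*157 = 25591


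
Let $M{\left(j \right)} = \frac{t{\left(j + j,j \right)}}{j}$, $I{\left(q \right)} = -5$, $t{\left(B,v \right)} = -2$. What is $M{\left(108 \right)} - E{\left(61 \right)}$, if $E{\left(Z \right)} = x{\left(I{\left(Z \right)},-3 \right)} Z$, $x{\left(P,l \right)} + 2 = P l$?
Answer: $- \frac{42823}{54} \approx -793.02$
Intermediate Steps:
$M{\left(j \right)} = - \frac{2}{j}$
$x{\left(P,l \right)} = -2 + P l$
$E{\left(Z \right)} = 13 Z$ ($E{\left(Z \right)} = \left(-2 - -15\right) Z = \left(-2 + 15\right) Z = 13 Z$)
$M{\left(108 \right)} - E{\left(61 \right)} = - \frac{2}{108} - 13 \cdot 61 = \left(-2\right) \frac{1}{108} - 793 = - \frac{1}{54} - 793 = - \frac{42823}{54}$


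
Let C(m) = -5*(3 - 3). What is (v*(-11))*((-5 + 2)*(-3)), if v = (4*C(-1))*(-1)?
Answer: 0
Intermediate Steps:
C(m) = 0 (C(m) = -5*0 = 0)
v = 0 (v = (4*0)*(-1) = 0*(-1) = 0)
(v*(-11))*((-5 + 2)*(-3)) = (0*(-11))*((-5 + 2)*(-3)) = 0*(-3*(-3)) = 0*9 = 0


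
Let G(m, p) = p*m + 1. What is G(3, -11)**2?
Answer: 1024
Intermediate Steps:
G(m, p) = 1 + m*p (G(m, p) = m*p + 1 = 1 + m*p)
G(3, -11)**2 = (1 + 3*(-11))**2 = (1 - 33)**2 = (-32)**2 = 1024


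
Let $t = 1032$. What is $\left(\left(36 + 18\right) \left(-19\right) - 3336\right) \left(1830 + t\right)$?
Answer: $-12484044$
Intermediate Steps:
$\left(\left(36 + 18\right) \left(-19\right) - 3336\right) \left(1830 + t\right) = \left(\left(36 + 18\right) \left(-19\right) - 3336\right) \left(1830 + 1032\right) = \left(54 \left(-19\right) - 3336\right) 2862 = \left(-1026 - 3336\right) 2862 = \left(-4362\right) 2862 = -12484044$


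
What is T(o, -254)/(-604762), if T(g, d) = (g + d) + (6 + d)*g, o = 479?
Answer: 118567/604762 ≈ 0.19606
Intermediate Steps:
T(g, d) = d + g + g*(6 + d) (T(g, d) = (d + g) + g*(6 + d) = d + g + g*(6 + d))
T(o, -254)/(-604762) = (-254 + 7*479 - 254*479)/(-604762) = (-254 + 3353 - 121666)*(-1/604762) = -118567*(-1/604762) = 118567/604762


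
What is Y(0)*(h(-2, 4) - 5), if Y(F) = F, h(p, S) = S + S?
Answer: 0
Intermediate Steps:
h(p, S) = 2*S
Y(0)*(h(-2, 4) - 5) = 0*(2*4 - 5) = 0*(8 - 5) = 0*3 = 0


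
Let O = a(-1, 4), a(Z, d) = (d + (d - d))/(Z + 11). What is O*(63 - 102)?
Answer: -78/5 ≈ -15.600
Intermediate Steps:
a(Z, d) = d/(11 + Z) (a(Z, d) = (d + 0)/(11 + Z) = d/(11 + Z))
O = 2/5 (O = 4/(11 - 1) = 4/10 = 4*(1/10) = 2/5 ≈ 0.40000)
O*(63 - 102) = 2*(63 - 102)/5 = (2/5)*(-39) = -78/5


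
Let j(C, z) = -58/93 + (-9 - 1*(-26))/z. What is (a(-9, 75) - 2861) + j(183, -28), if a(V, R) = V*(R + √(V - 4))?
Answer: -9210949/2604 - 9*I*√13 ≈ -3537.2 - 32.45*I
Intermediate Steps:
a(V, R) = V*(R + √(-4 + V))
j(C, z) = -58/93 + 17/z (j(C, z) = -58*1/93 + (-9 + 26)/z = -58/93 + 17/z)
(a(-9, 75) - 2861) + j(183, -28) = (-9*(75 + √(-4 - 9)) - 2861) + (-58/93 + 17/(-28)) = (-9*(75 + √(-13)) - 2861) + (-58/93 + 17*(-1/28)) = (-9*(75 + I*√13) - 2861) + (-58/93 - 17/28) = ((-675 - 9*I*√13) - 2861) - 3205/2604 = (-3536 - 9*I*√13) - 3205/2604 = -9210949/2604 - 9*I*√13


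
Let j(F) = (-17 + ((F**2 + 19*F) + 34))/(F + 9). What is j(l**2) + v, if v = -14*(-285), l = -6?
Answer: 181547/45 ≈ 4034.4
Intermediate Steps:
j(F) = (17 + F**2 + 19*F)/(9 + F) (j(F) = (-17 + (34 + F**2 + 19*F))/(9 + F) = (17 + F**2 + 19*F)/(9 + F))
v = 3990
j(l**2) + v = (17 + ((-6)**2)**2 + 19*(-6)**2)/(9 + (-6)**2) + 3990 = (17 + 36**2 + 19*36)/(9 + 36) + 3990 = (17 + 1296 + 684)/45 + 3990 = (1/45)*1997 + 3990 = 1997/45 + 3990 = 181547/45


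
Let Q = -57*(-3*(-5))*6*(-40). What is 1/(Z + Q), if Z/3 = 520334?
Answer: 1/1766202 ≈ 5.6619e-7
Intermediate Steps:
Z = 1561002 (Z = 3*520334 = 1561002)
Q = 205200 (Q = -855*6*(-40) = -57*90*(-40) = -5130*(-40) = 205200)
1/(Z + Q) = 1/(1561002 + 205200) = 1/1766202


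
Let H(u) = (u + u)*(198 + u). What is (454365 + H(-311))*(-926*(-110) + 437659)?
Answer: 283059182869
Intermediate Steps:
H(u) = 2*u*(198 + u) (H(u) = (2*u)*(198 + u) = 2*u*(198 + u))
(454365 + H(-311))*(-926*(-110) + 437659) = (454365 + 2*(-311)*(198 - 311))*(-926*(-110) + 437659) = (454365 + 2*(-311)*(-113))*(101860 + 437659) = (454365 + 70286)*539519 = 524651*539519 = 283059182869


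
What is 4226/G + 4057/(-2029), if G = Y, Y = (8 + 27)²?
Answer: 3604729/2485525 ≈ 1.4503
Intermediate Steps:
Y = 1225 (Y = 35² = 1225)
G = 1225
4226/G + 4057/(-2029) = 4226/1225 + 4057/(-2029) = 4226*(1/1225) + 4057*(-1/2029) = 4226/1225 - 4057/2029 = 3604729/2485525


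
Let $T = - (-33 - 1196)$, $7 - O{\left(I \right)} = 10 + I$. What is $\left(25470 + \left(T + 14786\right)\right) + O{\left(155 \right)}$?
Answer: $41327$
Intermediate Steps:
$O{\left(I \right)} = -3 - I$ ($O{\left(I \right)} = 7 - \left(10 + I\right) = -3 - I$)
$T = 1229$ ($T = - (-33 - 1196) = \left(-1\right) \left(-1229\right) = 1229$)
$\left(25470 + \left(T + 14786\right)\right) + O{\left(155 \right)} = \left(25470 + \left(1229 + 14786\right)\right) - 158 = \left(25470 + 16015\right) - 158 = 41485 - 158 = 41327$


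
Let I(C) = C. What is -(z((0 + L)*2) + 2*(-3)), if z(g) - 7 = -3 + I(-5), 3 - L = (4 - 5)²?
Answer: 7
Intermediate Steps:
L = 2 (L = 3 - (4 - 5)² = 3 - 1*(-1)² = 3 - 1*1 = 3 - 1 = 2)
z(g) = -1 (z(g) = 7 + (-3 - 5) = 7 - 8 = -1)
-(z((0 + L)*2) + 2*(-3)) = -(-1 + 2*(-3)) = -(-1 - 6) = -1*(-7) = 7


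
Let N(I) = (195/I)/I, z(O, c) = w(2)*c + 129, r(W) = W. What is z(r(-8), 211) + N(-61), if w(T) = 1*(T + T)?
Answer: 3620728/3721 ≈ 973.05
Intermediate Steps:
w(T) = 2*T (w(T) = 1*(2*T) = 2*T)
z(O, c) = 129 + 4*c (z(O, c) = (2*2)*c + 129 = 4*c + 129 = 129 + 4*c)
N(I) = 195/I²
z(r(-8), 211) + N(-61) = (129 + 4*211) + 195/(-61)² = (129 + 844) + 195*(1/3721) = 973 + 195/3721 = 3620728/3721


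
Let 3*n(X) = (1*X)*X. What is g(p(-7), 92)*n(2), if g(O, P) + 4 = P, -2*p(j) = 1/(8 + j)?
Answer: 352/3 ≈ 117.33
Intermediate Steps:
p(j) = -1/(2*(8 + j))
n(X) = X**2/3 (n(X) = ((1*X)*X)/3 = (X*X)/3 = X**2/3)
g(O, P) = -4 + P
g(p(-7), 92)*n(2) = (-4 + 92)*((1/3)*2**2) = 88*((1/3)*4) = 88*(4/3) = 352/3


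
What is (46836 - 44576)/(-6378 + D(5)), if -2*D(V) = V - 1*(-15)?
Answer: -565/1597 ≈ -0.35379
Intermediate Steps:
D(V) = -15/2 - V/2 (D(V) = -(V - 1*(-15))/2 = -(V + 15)/2 = -(15 + V)/2 = -15/2 - V/2)
(46836 - 44576)/(-6378 + D(5)) = (46836 - 44576)/(-6378 + (-15/2 - ½*5)) = 2260/(-6378 + (-15/2 - 5/2)) = 2260/(-6378 - 10) = 2260/(-6388) = 2260*(-1/6388) = -565/1597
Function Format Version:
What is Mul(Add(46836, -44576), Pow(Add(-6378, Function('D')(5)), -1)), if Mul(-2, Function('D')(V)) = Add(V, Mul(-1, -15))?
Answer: Rational(-565, 1597) ≈ -0.35379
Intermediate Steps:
Function('D')(V) = Add(Rational(-15, 2), Mul(Rational(-1, 2), V)) (Function('D')(V) = Mul(Rational(-1, 2), Add(V, Mul(-1, -15))) = Mul(Rational(-1, 2), Add(V, 15)) = Mul(Rational(-1, 2), Add(15, V)) = Add(Rational(-15, 2), Mul(Rational(-1, 2), V)))
Mul(Add(46836, -44576), Pow(Add(-6378, Function('D')(5)), -1)) = Mul(Add(46836, -44576), Pow(Add(-6378, Add(Rational(-15, 2), Mul(Rational(-1, 2), 5))), -1)) = Mul(2260, Pow(Add(-6378, Add(Rational(-15, 2), Rational(-5, 2))), -1)) = Mul(2260, Pow(Add(-6378, -10), -1)) = Mul(2260, Pow(-6388, -1)) = Mul(2260, Rational(-1, 6388)) = Rational(-565, 1597)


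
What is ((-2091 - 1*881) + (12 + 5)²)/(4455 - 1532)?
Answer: -2683/2923 ≈ -0.91789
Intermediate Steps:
((-2091 - 1*881) + (12 + 5)²)/(4455 - 1532) = ((-2091 - 881) + 17²)/2923 = (-2972 + 289)*(1/2923) = -2683*1/2923 = -2683/2923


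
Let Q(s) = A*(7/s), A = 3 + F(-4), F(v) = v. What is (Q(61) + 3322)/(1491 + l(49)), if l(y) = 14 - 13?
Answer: 202635/91012 ≈ 2.2265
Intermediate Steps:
l(y) = 1
A = -1 (A = 3 - 4 = -1)
Q(s) = -7/s
(Q(61) + 3322)/(1491 + l(49)) = (-7/61 + 3322)/(1491 + 1) = (-7*1/61 + 3322)/1492 = (-7/61 + 3322)*(1/1492) = (202635/61)*(1/1492) = 202635/91012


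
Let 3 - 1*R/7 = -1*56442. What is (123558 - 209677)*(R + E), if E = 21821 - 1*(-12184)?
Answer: -36955385280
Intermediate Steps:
E = 34005 (E = 21821 + 12184 = 34005)
R = 395115 (R = 21 - (-7)*56442 = 21 - 7*(-56442) = 21 + 395094 = 395115)
(123558 - 209677)*(R + E) = (123558 - 209677)*(395115 + 34005) = -86119*429120 = -36955385280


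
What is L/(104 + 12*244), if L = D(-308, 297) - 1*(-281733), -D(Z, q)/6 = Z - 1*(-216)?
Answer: 282285/3032 ≈ 93.102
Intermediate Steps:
D(Z, q) = -1296 - 6*Z (D(Z, q) = -6*(Z - 1*(-216)) = -6*(Z + 216) = -6*(216 + Z) = -1296 - 6*Z)
L = 282285 (L = (-1296 - 6*(-308)) - 1*(-281733) = (-1296 + 1848) + 281733 = 552 + 281733 = 282285)
L/(104 + 12*244) = 282285/(104 + 12*244) = 282285/(104 + 2928) = 282285/3032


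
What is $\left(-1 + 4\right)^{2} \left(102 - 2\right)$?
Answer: $900$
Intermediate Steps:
$\left(-1 + 4\right)^{2} \left(102 - 2\right) = 3^{2} \cdot 100 = 9 \cdot 100 = 900$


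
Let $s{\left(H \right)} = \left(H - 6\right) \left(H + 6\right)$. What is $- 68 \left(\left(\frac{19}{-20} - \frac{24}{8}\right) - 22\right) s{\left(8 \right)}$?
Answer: $\frac{247044}{5} \approx 49409.0$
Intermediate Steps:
$s{\left(H \right)} = \left(-6 + H\right) \left(6 + H\right)$
$- 68 \left(\left(\frac{19}{-20} - \frac{24}{8}\right) - 22\right) s{\left(8 \right)} = - 68 \left(\left(\frac{19}{-20} - \frac{24}{8}\right) - 22\right) \left(-36 + 8^{2}\right) = - 68 \left(\left(19 \left(- \frac{1}{20}\right) - 3\right) - 22\right) \left(-36 + 64\right) = - 68 \left(\left(- \frac{19}{20} - 3\right) - 22\right) 28 = - 68 \left(- \frac{79}{20} - 22\right) 28 = \left(-68\right) \left(- \frac{519}{20}\right) 28 = \frac{8823}{5} \cdot 28 = \frac{247044}{5}$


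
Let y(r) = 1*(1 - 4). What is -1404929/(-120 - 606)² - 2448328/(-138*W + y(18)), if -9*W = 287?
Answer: -3889900015081/6953713668 ≈ -559.40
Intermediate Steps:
W = -287/9 (W = -⅑*287 = -287/9 ≈ -31.889)
y(r) = -3 (y(r) = 1*(-3) = -3)
-1404929/(-120 - 606)² - 2448328/(-138*W + y(18)) = -1404929/(-120 - 606)² - 2448328/(-138*(-287/9) - 3) = -1404929/((-726)²) - 2448328/(13202/3 - 3) = -1404929/527076 - 2448328/13193/3 = -1404929*1/527076 - 2448328*3/13193 = -1404929/527076 - 7344984/13193 = -3889900015081/6953713668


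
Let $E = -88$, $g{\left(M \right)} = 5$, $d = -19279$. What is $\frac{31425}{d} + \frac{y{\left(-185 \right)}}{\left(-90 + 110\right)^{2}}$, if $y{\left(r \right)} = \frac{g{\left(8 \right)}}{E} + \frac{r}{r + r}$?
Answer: $- \frac{1105408119}{678620800} \approx -1.6289$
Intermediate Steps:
$y{\left(r \right)} = \frac{39}{88}$ ($y{\left(r \right)} = \frac{5}{-88} + \frac{r}{r + r} = 5 \left(- \frac{1}{88}\right) + \frac{r}{2 r} = - \frac{5}{88} + r \frac{1}{2 r} = - \frac{5}{88} + \frac{1}{2} = \frac{39}{88}$)
$\frac{31425}{d} + \frac{y{\left(-185 \right)}}{\left(-90 + 110\right)^{2}} = \frac{31425}{-19279} + \frac{39}{88 \left(-90 + 110\right)^{2}} = 31425 \left(- \frac{1}{19279}\right) + \frac{39}{88 \cdot 20^{2}} = - \frac{31425}{19279} + \frac{39}{88 \cdot 400} = - \frac{31425}{19279} + \frac{39}{88} \cdot \frac{1}{400} = - \frac{31425}{19279} + \frac{39}{35200} = - \frac{1105408119}{678620800}$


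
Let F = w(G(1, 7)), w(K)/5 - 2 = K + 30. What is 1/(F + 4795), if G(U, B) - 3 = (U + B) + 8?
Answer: 1/5050 ≈ 0.00019802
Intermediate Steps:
G(U, B) = 11 + B + U (G(U, B) = 3 + ((U + B) + 8) = 3 + ((B + U) + 8) = 3 + (8 + B + U) = 11 + B + U)
w(K) = 160 + 5*K (w(K) = 10 + 5*(K + 30) = 10 + 5*(30 + K) = 10 + (150 + 5*K) = 160 + 5*K)
F = 255 (F = 160 + 5*(11 + 7 + 1) = 160 + 5*19 = 160 + 95 = 255)
1/(F + 4795) = 1/(255 + 4795) = 1/5050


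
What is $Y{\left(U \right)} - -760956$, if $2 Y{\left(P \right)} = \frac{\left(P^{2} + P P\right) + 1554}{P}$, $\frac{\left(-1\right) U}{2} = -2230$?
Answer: $\frac{3413756137}{4460} \approx 7.6542 \cdot 10^{5}$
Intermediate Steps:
$U = 4460$ ($U = \left(-2\right) \left(-2230\right) = 4460$)
$Y{\left(P \right)} = \frac{1554 + 2 P^{2}}{2 P}$ ($Y{\left(P \right)} = \frac{\left(\left(P^{2} + P P\right) + 1554\right) \frac{1}{P}}{2} = \frac{\left(\left(P^{2} + P^{2}\right) + 1554\right) \frac{1}{P}}{2} = \frac{\left(2 P^{2} + 1554\right) \frac{1}{P}}{2} = \frac{\left(1554 + 2 P^{2}\right) \frac{1}{P}}{2} = \frac{\frac{1}{P} \left(1554 + 2 P^{2}\right)}{2} = \frac{1554 + 2 P^{2}}{2 P}$)
$Y{\left(U \right)} - -760956 = \left(4460 + \frac{777}{4460}\right) - -760956 = \left(4460 + 777 \cdot \frac{1}{4460}\right) + 760956 = \left(4460 + \frac{777}{4460}\right) + 760956 = \frac{19892377}{4460} + 760956 = \frac{3413756137}{4460}$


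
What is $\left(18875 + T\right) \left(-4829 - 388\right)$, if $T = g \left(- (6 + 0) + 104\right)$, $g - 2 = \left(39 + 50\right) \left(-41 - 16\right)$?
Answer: $2494159011$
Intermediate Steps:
$g = -5071$ ($g = 2 + \left(39 + 50\right) \left(-41 - 16\right) = 2 + 89 \left(-57\right) = 2 - 5073 = -5071$)
$T = -496958$ ($T = - 5071 \left(- (6 + 0) + 104\right) = - 5071 \left(\left(-1\right) 6 + 104\right) = - 5071 \left(-6 + 104\right) = \left(-5071\right) 98 = -496958$)
$\left(18875 + T\right) \left(-4829 - 388\right) = \left(18875 - 496958\right) \left(-4829 - 388\right) = \left(-478083\right) \left(-5217\right) = 2494159011$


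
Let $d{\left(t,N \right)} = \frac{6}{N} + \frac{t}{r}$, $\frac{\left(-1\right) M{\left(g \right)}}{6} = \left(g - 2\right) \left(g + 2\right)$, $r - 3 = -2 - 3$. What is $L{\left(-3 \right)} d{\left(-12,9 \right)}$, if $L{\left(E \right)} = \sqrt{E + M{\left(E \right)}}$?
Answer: $\frac{20 i \sqrt{33}}{3} \approx 38.297 i$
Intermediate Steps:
$r = -2$ ($r = 3 - 5 = -2$)
$M{\left(g \right)} = - 6 \left(-2 + g\right) \left(2 + g\right)$ ($M{\left(g \right)} = - 6 \left(g - 2\right) \left(g + 2\right) = - 6 \left(-2 + g\right) \left(2 + g\right)$)
$d{\left(t,N \right)} = \frac{6}{N} - \frac{t}{2}$ ($d{\left(t,N \right)} = \frac{6}{N} + \frac{t}{-2} = \frac{6}{N} + t \left(- \frac{1}{2}\right) = \frac{6}{N} - \frac{t}{2}$)
$L{\left(E \right)} = \sqrt{24 + E - 6 E^{2}}$ ($L{\left(E \right)} = \sqrt{E - \left(-24 + 6 E^{2}\right)} = \sqrt{24 + E - 6 E^{2}}$)
$L{\left(-3 \right)} d{\left(-12,9 \right)} = \sqrt{24 - 3 - 6 \left(-3\right)^{2}} \left(\frac{6}{9} - -6\right) = \sqrt{24 - 3 - 54} \left(6 \cdot \frac{1}{9} + 6\right) = \sqrt{24 - 3 - 54} \left(\frac{2}{3} + 6\right) = \sqrt{-33} \cdot \frac{20}{3} = i \sqrt{33} \cdot \frac{20}{3} = \frac{20 i \sqrt{33}}{3}$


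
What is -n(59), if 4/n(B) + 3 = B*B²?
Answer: -1/51344 ≈ -1.9476e-5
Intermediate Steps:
n(B) = 4/(-3 + B³) (n(B) = 4/(-3 + B*B²) = 4/(-3 + B³))
-n(59) = -4/(-3 + 59³) = -4/(-3 + 205379) = -4/205376 = -1*1/51344 = -1/51344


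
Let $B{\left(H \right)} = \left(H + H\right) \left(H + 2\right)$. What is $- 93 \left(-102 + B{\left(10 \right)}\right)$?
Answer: $-12834$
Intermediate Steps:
$B{\left(H \right)} = 2 H \left(2 + H\right)$
$- 93 \left(-102 + B{\left(10 \right)}\right) = - 93 \left(-102 + 2 \cdot 10 \left(2 + 10\right)\right) = - 93 \left(-102 + 2 \cdot 10 \cdot 12\right) = - 93 \left(-102 + 240\right) = \left(-93\right) 138 = -12834$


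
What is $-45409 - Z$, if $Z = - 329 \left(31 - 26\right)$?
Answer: $-43764$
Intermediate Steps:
$Z = -1645$ ($Z = \left(-329\right) 5 = -1645$)
$-45409 - Z = -45409 - -1645 = -45409 + 1645 = -43764$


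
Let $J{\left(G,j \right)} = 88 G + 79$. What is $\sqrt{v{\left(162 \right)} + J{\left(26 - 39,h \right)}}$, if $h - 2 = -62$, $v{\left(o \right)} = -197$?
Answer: $i \sqrt{1262} \approx 35.525 i$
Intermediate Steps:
$h = -60$ ($h = 2 - 62 = -60$)
$J{\left(G,j \right)} = 79 + 88 G$
$\sqrt{v{\left(162 \right)} + J{\left(26 - 39,h \right)}} = \sqrt{-197 + \left(79 + 88 \left(26 - 39\right)\right)} = \sqrt{-197 + \left(79 + 88 \left(-13\right)\right)} = \sqrt{-197 + \left(79 - 1144\right)} = \sqrt{-197 - 1065} = \sqrt{-1262} = i \sqrt{1262}$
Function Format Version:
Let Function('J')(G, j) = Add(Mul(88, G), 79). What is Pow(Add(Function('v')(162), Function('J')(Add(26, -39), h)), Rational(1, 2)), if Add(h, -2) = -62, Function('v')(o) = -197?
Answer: Mul(I, Pow(1262, Rational(1, 2))) ≈ Mul(35.525, I)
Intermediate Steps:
h = -60 (h = Add(2, -62) = -60)
Function('J')(G, j) = Add(79, Mul(88, G))
Pow(Add(Function('v')(162), Function('J')(Add(26, -39), h)), Rational(1, 2)) = Pow(Add(-197, Add(79, Mul(88, Add(26, -39)))), Rational(1, 2)) = Pow(Add(-197, Add(79, Mul(88, -13))), Rational(1, 2)) = Pow(Add(-197, Add(79, -1144)), Rational(1, 2)) = Pow(Add(-197, -1065), Rational(1, 2)) = Pow(-1262, Rational(1, 2)) = Mul(I, Pow(1262, Rational(1, 2)))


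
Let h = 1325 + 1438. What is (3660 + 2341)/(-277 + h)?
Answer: 6001/2486 ≈ 2.4139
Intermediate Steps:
h = 2763
(3660 + 2341)/(-277 + h) = (3660 + 2341)/(-277 + 2763) = 6001/2486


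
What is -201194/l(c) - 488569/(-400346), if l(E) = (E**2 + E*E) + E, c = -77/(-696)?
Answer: -2787023343988181/1871617550 ≈ -1.4891e+6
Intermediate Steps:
c = 77/696 (c = -77*(-1/696) = 77/696 ≈ 0.11063)
l(E) = E + 2*E**2 (l(E) = (E**2 + E**2) + E = 2*E**2 + E = E + 2*E**2)
-201194/l(c) - 488569/(-400346) = -201194*696/(77*(1 + 2*(77/696))) - 488569/(-400346) = -201194*696/(77*(1 + 77/348)) - 488569*(-1/400346) = -201194/((77/696)*(425/348)) + 488569/400346 = -201194/32725/242208 + 488569/400346 = -201194*242208/32725 + 488569/400346 = -6961542336/4675 + 488569/400346 = -2787023343988181/1871617550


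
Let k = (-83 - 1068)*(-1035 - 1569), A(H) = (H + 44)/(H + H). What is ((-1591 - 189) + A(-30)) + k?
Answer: 89862713/30 ≈ 2.9954e+6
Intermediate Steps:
A(H) = (44 + H)/(2*H) (A(H) = (44 + H)/((2*H)) = (44 + H)*(1/(2*H)) = (44 + H)/(2*H))
k = 2997204 (k = -1151*(-2604) = 2997204)
((-1591 - 189) + A(-30)) + k = ((-1591 - 189) + (½)*(44 - 30)/(-30)) + 2997204 = (-1780 + (½)*(-1/30)*14) + 2997204 = (-1780 - 7/30) + 2997204 = -53407/30 + 2997204 = 89862713/30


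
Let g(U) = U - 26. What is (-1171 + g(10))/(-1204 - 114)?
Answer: 1187/1318 ≈ 0.90061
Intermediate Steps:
g(U) = -26 + U
(-1171 + g(10))/(-1204 - 114) = (-1171 + (-26 + 10))/(-1204 - 114) = (-1171 - 16)/(-1318) = -1187*(-1/1318) = 1187/1318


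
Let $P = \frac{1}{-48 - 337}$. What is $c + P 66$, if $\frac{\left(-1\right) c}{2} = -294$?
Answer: $\frac{20574}{35} \approx 587.83$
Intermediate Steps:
$c = 588$ ($c = \left(-2\right) \left(-294\right) = 588$)
$P = - \frac{1}{385}$ ($P = \frac{1}{-385} = - \frac{1}{385} \approx -0.0025974$)
$c + P 66 = 588 - \frac{6}{35} = \frac{20574}{35}$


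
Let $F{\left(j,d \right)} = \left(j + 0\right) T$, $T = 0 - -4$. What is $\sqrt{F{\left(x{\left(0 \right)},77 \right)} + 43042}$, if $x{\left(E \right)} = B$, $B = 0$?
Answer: $\sqrt{43042} \approx 207.47$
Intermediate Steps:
$x{\left(E \right)} = 0$
$T = 4$ ($T = 0 + 4 = 4$)
$F{\left(j,d \right)} = 4 j$ ($F{\left(j,d \right)} = \left(j + 0\right) 4 = j 4 = 4 j$)
$\sqrt{F{\left(x{\left(0 \right)},77 \right)} + 43042} = \sqrt{4 \cdot 0 + 43042} = \sqrt{0 + 43042} = \sqrt{43042}$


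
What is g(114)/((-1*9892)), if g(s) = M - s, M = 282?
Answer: -42/2473 ≈ -0.016983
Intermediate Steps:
g(s) = 282 - s
g(114)/((-1*9892)) = (282 - 1*114)/((-1*9892)) = (282 - 114)/(-9892) = 168*(-1/9892) = -42/2473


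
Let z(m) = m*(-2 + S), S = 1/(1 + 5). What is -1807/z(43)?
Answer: 10842/473 ≈ 22.922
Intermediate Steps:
S = ⅙ (S = 1/6 = ⅙ ≈ 0.16667)
z(m) = -11*m/6 (z(m) = m*(-2 + ⅙) = m*(-11/6) = -11*m/6)
-1807/z(43) = -1807/((-11/6*43)) = -1807/(-473/6) = -1807*(-6/473) = 10842/473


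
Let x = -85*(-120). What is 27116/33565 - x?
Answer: -342335884/33565 ≈ -10199.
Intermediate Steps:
x = 10200
27116/33565 - x = 27116/33565 - 1*10200 = 27116*(1/33565) - 10200 = 27116/33565 - 10200 = -342335884/33565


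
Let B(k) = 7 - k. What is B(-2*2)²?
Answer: 121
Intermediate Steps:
B(-2*2)² = (7 - (-2)*2)² = (7 - 1*(-4))² = (7 + 4)² = 11² = 121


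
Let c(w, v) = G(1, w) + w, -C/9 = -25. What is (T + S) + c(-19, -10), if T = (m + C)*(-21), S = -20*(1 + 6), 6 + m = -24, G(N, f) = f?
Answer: -4273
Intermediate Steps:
m = -30 (m = -6 - 24 = -30)
C = 225 (C = -9*(-25) = 225)
S = -140 (S = -20*7 = -140)
T = -4095 (T = (-30 + 225)*(-21) = 195*(-21) = -4095)
c(w, v) = 2*w (c(w, v) = w + w = 2*w)
(T + S) + c(-19, -10) = (-4095 - 140) + 2*(-19) = -4235 - 38 = -4273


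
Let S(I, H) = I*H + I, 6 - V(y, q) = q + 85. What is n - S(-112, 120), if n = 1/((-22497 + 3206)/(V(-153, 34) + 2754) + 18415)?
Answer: 658826742289/48614724 ≈ 13552.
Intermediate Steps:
V(y, q) = -79 - q (V(y, q) = 6 - (q + 85) = 6 - (85 + q) = 6 + (-85 - q) = -79 - q)
S(I, H) = I + H*I (S(I, H) = H*I + I = I + H*I)
n = 2641/48614724 (n = 1/((-22497 + 3206)/((-79 - 1*34) + 2754) + 18415) = 1/(-19291/((-79 - 34) + 2754) + 18415) = 1/(-19291/(-113 + 2754) + 18415) = 1/(-19291/2641 + 18415) = 1/(48614724/2641) = 2641/48614724 ≈ 5.4325e-5)
n - S(-112, 120) = 2641/48614724 - (-112)*(1 + 120) = 2641/48614724 - (-112)*121 = 2641/48614724 - 1*(-13552) = 2641/48614724 + 13552 = 658826742289/48614724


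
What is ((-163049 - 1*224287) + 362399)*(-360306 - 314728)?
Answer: 16833322858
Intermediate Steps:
((-163049 - 1*224287) + 362399)*(-360306 - 314728) = ((-163049 - 224287) + 362399)*(-675034) = (-387336 + 362399)*(-675034) = -24937*(-675034) = 16833322858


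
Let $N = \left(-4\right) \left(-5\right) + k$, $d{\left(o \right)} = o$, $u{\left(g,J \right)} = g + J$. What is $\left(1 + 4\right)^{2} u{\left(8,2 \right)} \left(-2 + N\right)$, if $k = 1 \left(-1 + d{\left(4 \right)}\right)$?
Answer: $5250$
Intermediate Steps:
$u{\left(g,J \right)} = J + g$
$k = 3$ ($k = 1 \left(-1 + 4\right) = 1 \cdot 3 = 3$)
$N = 23$ ($N = \left(-4\right) \left(-5\right) + 3 = 20 + 3 = 23$)
$\left(1 + 4\right)^{2} u{\left(8,2 \right)} \left(-2 + N\right) = \left(1 + 4\right)^{2} \left(2 + 8\right) \left(-2 + 23\right) = 5^{2} \cdot 10 \cdot 21 = 25 \cdot 10 \cdot 21 = 250 \cdot 21 = 5250$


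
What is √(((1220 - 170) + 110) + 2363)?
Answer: √3523 ≈ 59.355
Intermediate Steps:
√(((1220 - 170) + 110) + 2363) = √((1050 + 110) + 2363) = √(1160 + 2363) = √3523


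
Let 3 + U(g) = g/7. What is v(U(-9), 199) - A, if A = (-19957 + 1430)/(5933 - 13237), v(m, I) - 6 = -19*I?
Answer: -27591127/7304 ≈ -3777.5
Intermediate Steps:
U(g) = -3 + g/7
v(m, I) = 6 - 19*I
A = 18527/7304 (A = -18527/(-7304) = -18527*(-1/7304) = 18527/7304 ≈ 2.5366)
v(U(-9), 199) - A = (6 - 19*199) - 1*18527/7304 = (6 - 3781) - 18527/7304 = -3775 - 18527/7304 = -27591127/7304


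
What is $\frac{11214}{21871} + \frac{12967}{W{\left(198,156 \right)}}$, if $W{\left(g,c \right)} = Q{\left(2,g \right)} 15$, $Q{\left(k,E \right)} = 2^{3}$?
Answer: $\frac{284946937}{2624520} \approx 108.57$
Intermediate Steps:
$Q{\left(k,E \right)} = 8$
$W{\left(g,c \right)} = 120$ ($W{\left(g,c \right)} = 8 \cdot 15 = 120$)
$\frac{11214}{21871} + \frac{12967}{W{\left(198,156 \right)}} = \frac{11214}{21871} + \frac{12967}{120} = \frac{284946937}{2624520}$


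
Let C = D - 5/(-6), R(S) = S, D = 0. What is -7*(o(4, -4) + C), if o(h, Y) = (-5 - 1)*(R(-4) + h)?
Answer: -35/6 ≈ -5.8333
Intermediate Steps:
o(h, Y) = 24 - 6*h (o(h, Y) = (-5 - 1)*(-4 + h) = -6*(-4 + h) = 24 - 6*h)
C = 5/6 (C = 0 - 5/(-6) = 0 - 5*(-1)/6 = 0 - 1*(-5/6) = 0 + 5/6 = 5/6 ≈ 0.83333)
-7*(o(4, -4) + C) = -7*((24 - 6*4) + 5/6) = -7*((24 - 24) + 5/6) = -7*(0 + 5/6) = -7*5/6 = -35/6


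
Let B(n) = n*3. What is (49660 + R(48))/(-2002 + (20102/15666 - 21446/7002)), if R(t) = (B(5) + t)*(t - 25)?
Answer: -467193042099/18316772458 ≈ -25.506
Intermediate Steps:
B(n) = 3*n
R(t) = (-25 + t)*(15 + t) (R(t) = (3*5 + t)*(t - 25) = (15 + t)*(-25 + t) = (-25 + t)*(15 + t))
(49660 + R(48))/(-2002 + (20102/15666 - 21446/7002)) = (49660 + (-375 + 48**2 - 10*48))/(-2002 + (20102/15666 - 21446/7002)) = (49660 + (-375 + 2304 - 480))/(-2002 + (20102*(1/15666) - 21446*1/7002)) = (49660 + 1449)/(-2002 + (10051/7833 - 10723/3501)) = 51109/(-2002 - 16268236/9141111) = 51109/(-18316772458/9141111) = 51109*(-9141111/18316772458) = -467193042099/18316772458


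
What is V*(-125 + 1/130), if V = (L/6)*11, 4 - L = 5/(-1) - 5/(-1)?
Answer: -178739/195 ≈ -916.61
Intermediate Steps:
L = 4 (L = 4 - (5/(-1) - 5/(-1)) = 4 - (5*(-1) - 5*(-1)) = 4 - (-5 + 5) = 4 - 1*0 = 4 + 0 = 4)
V = 22/3 (V = (4/6)*11 = (4*(1/6))*11 = (2/3)*11 = 22/3 ≈ 7.3333)
V*(-125 + 1/130) = 22*(-125 + 1/130)/3 = (22/3)*(-16249/130) = -178739/195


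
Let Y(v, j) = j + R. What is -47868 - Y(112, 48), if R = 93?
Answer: -48009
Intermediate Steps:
Y(v, j) = 93 + j (Y(v, j) = j + 93 = 93 + j)
-47868 - Y(112, 48) = -47868 - (93 + 48) = -47868 - 1*141 = -47868 - 141 = -48009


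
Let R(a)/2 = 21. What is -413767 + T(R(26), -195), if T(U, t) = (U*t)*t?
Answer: 1183283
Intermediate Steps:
R(a) = 42 (R(a) = 2*21 = 42)
T(U, t) = U*t²
-413767 + T(R(26), -195) = -413767 + 42*(-195)² = -413767 + 42*38025 = -413767 + 1597050 = 1183283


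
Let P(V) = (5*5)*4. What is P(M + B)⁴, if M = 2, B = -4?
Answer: 100000000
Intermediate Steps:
P(V) = 100 (P(V) = 25*4 = 100)
P(M + B)⁴ = 100⁴ = 100000000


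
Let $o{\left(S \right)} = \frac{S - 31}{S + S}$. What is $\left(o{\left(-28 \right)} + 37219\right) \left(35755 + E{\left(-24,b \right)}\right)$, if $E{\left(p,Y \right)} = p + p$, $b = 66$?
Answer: $\frac{10632131623}{8} \approx 1.329 \cdot 10^{9}$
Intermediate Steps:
$o{\left(S \right)} = \frac{-31 + S}{2 S}$
$E{\left(p,Y \right)} = 2 p$
$\left(o{\left(-28 \right)} + 37219\right) \left(35755 + E{\left(-24,b \right)}\right) = \left(\frac{-31 - 28}{2 \left(-28\right)} + 37219\right) \left(35755 + 2 \left(-24\right)\right) = \left(\frac{1}{2} \left(- \frac{1}{28}\right) \left(-59\right) + 37219\right) \left(35755 - 48\right) = \left(\frac{59}{56} + 37219\right) 35707 = \frac{2084323}{56} \cdot 35707 = \frac{10632131623}{8}$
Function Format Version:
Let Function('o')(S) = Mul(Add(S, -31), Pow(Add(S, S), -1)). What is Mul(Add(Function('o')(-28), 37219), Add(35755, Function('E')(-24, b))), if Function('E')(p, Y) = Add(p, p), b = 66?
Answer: Rational(10632131623, 8) ≈ 1.3290e+9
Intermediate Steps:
Function('o')(S) = Mul(Rational(1, 2), Pow(S, -1), Add(-31, S)) (Function('o')(S) = Mul(Add(-31, S), Pow(Mul(2, S), -1)) = Mul(Add(-31, S), Mul(Rational(1, 2), Pow(S, -1))) = Mul(Rational(1, 2), Pow(S, -1), Add(-31, S)))
Function('E')(p, Y) = Mul(2, p)
Mul(Add(Function('o')(-28), 37219), Add(35755, Function('E')(-24, b))) = Mul(Add(Mul(Rational(1, 2), Pow(-28, -1), Add(-31, -28)), 37219), Add(35755, Mul(2, -24))) = Mul(Add(Mul(Rational(1, 2), Rational(-1, 28), -59), 37219), Add(35755, -48)) = Mul(Add(Rational(59, 56), 37219), 35707) = Mul(Rational(2084323, 56), 35707) = Rational(10632131623, 8)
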